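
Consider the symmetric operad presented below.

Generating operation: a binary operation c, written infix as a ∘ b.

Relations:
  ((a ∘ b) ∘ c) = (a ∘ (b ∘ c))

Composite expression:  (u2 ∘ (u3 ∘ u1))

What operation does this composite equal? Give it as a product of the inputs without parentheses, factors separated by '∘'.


u2 ∘ u3 ∘ u1

All parenthesizations of c agree; list the u-inputs left to right.
(u3 ∘ u1) flattens to u3 ∘ u1
(u2 ∘ (u3 ∘ u1)) flattens to u2 ∘ u3 ∘ u1


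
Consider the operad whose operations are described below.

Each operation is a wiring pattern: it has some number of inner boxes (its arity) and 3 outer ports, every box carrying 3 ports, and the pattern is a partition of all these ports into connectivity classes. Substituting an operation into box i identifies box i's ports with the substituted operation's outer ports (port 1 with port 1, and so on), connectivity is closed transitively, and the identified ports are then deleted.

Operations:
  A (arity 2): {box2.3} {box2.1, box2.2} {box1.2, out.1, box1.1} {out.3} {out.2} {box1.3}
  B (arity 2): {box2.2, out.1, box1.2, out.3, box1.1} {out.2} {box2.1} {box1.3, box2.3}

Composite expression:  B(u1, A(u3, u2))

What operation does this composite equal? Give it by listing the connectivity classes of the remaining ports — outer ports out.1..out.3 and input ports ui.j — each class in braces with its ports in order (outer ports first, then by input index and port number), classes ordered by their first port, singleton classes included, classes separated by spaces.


After gluing at B, chains via deleted ports link the u-ports.
stage A: inputs (u3, u2), connectivity {out.1, u3.1, u3.2} {out.2} {out.3} {u2.1, u2.2} {u2.3} {u3.3}, out.j its boundary
stage B: inputs (u1, u3, u2), connectivity {out.1, out.3, u1.1, u1.2} {out.2} {u1.3} {u2.1, u2.2} {u2.3} {u3.1, u3.2} {u3.3}, out.j its boundary

{out.1, out.3, u1.1, u1.2} {out.2} {u1.3} {u2.1, u2.2} {u2.3} {u3.1, u3.2} {u3.3}


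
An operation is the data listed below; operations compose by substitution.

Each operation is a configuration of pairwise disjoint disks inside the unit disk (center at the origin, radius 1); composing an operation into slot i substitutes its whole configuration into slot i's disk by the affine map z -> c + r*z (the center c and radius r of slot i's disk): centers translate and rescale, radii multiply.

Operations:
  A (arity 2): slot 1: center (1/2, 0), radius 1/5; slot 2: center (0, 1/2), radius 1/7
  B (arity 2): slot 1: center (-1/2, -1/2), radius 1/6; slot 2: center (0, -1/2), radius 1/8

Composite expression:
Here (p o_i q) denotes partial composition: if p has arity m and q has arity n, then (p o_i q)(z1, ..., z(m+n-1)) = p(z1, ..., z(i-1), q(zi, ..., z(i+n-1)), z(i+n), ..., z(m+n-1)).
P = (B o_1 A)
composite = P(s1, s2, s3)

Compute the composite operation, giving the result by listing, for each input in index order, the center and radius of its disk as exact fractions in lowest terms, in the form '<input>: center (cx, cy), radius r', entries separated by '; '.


s1: center (-5/12, -1/2), radius 1/30; s2: center (-1/2, -5/12), radius 1/42; s3: center (0, -1/2), radius 1/8


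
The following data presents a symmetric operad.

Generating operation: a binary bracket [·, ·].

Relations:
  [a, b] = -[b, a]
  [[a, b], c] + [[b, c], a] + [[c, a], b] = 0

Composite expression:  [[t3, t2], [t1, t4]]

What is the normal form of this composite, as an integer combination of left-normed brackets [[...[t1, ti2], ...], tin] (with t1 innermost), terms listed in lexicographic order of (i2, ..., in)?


[[[t1, t4], t2], t3] - [[[t1, t4], t3], t2]


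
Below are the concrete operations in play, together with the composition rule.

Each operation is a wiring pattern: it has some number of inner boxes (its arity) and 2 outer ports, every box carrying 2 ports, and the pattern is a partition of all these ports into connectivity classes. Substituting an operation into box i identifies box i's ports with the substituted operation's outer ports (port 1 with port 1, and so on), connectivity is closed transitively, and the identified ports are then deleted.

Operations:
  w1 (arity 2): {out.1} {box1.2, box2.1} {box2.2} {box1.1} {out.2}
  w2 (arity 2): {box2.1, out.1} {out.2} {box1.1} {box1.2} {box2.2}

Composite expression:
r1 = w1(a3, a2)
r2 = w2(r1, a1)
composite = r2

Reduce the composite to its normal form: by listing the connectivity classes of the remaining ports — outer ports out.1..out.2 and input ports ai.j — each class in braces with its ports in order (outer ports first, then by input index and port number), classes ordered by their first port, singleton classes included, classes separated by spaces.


{out.1, a1.1} {out.2} {a1.2} {a2.1, a3.2} {a2.2} {a3.1}

Reachability decides: close wires over w2-identified ports.
after w1, the pattern on (a3, a2) reads {out.1} {out.2} {a2.1, a3.2} {a2.2} {a3.1} (out.j = its outer ports)
after w2, the pattern on (a3, a2, a1) reads {out.1, a1.1} {out.2} {a1.2} {a2.1, a3.2} {a2.2} {a3.1} (out.j = its outer ports)


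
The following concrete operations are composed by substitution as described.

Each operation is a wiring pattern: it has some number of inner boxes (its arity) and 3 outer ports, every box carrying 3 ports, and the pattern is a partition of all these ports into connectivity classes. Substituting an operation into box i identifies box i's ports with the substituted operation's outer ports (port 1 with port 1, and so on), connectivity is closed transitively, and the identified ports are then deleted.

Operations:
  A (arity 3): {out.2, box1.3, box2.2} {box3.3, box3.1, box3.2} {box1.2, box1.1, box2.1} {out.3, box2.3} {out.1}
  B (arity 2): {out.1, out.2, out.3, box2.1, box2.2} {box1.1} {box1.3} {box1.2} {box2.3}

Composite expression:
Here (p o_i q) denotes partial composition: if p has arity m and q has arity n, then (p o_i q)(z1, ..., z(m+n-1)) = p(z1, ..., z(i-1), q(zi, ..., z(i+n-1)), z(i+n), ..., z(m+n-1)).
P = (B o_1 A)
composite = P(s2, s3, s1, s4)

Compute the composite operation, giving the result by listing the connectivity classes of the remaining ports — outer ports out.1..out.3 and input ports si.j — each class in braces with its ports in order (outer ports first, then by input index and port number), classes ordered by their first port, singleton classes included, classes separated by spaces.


Treat the ports identified at B as solder joints: merge, then drop.
stage A: inputs (s2, s3, s1), connectivity {out.1} {out.2, s2.3, s3.2} {out.3, s3.3} {s1.1, s1.2, s1.3} {s2.1, s2.2, s3.1}, out.j its boundary
stage B: inputs (s2, s3, s1, s4), connectivity {out.1, out.2, out.3, s4.1, s4.2} {s1.1, s1.2, s1.3} {s2.1, s2.2, s3.1} {s2.3, s3.2} {s3.3} {s4.3}, out.j its boundary

{out.1, out.2, out.3, s4.1, s4.2} {s1.1, s1.2, s1.3} {s2.1, s2.2, s3.1} {s2.3, s3.2} {s3.3} {s4.3}


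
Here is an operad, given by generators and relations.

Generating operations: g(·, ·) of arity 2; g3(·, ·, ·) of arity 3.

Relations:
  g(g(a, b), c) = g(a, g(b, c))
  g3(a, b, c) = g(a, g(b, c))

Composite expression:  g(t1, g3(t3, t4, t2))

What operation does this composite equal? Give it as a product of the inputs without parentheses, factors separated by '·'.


t1 · t3 · t4 · t2

All parenthesizations of g agree; list the t-inputs left to right.
g3(t3, t4, t2) flattens to t3 · t4 · t2
g(t1, g3(t3, t4, t2)) flattens to t1 · t3 · t4 · t2


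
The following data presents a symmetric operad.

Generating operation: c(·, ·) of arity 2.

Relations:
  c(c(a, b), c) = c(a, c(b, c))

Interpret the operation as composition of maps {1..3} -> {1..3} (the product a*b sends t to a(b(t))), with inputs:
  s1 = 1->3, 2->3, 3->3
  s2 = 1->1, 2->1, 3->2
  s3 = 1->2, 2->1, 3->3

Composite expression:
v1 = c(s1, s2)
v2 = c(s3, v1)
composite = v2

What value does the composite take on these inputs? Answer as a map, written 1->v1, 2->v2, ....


c(s1, s2) = 1->3, 2->3, 3->3
c(s3, c(s1, s2)) = 1->3, 2->3, 3->3

1->3, 2->3, 3->3


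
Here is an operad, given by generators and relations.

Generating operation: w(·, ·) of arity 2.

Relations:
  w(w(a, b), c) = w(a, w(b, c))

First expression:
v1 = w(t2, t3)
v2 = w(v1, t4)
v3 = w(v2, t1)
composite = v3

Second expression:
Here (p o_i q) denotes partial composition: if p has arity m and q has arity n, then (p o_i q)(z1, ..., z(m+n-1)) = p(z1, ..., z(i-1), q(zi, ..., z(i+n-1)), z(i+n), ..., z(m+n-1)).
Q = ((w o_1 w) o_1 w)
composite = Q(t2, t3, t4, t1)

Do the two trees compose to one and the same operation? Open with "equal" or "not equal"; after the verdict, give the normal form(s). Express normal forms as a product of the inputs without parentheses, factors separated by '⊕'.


The first expression, normalized: t2 ⊕ t3 ⊕ t4 ⊕ t1
The second expression, normalized: t2 ⊕ t3 ⊕ t4 ⊕ t1
Identical normal forms: equal.

equal; both compose to t2 ⊕ t3 ⊕ t4 ⊕ t1


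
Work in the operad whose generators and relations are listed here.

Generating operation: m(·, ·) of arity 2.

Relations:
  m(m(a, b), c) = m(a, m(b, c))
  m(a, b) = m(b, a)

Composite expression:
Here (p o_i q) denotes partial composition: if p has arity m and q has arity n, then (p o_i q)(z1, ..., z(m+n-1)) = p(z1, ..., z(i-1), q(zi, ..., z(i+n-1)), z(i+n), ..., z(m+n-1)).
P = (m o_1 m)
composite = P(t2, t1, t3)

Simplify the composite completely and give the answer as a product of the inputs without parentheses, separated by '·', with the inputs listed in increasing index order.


Reordering under m is free, so list the t-inputs canonically.
m(t2, t1) collapses to t2 · t1
m(m(t2, t1), t3) collapses to t2 · t1 · t3
reordering the factors by index: t1 · t2 · t3

t1 · t2 · t3


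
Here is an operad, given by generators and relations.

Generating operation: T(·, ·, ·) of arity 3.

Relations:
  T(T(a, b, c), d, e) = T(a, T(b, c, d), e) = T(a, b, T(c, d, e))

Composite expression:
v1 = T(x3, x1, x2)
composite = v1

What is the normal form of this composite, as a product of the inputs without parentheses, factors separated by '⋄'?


x3 ⋄ x1 ⋄ x2

Every regrouping of T is equal, so read the x-inputs in written order.
T(x3, x1, x2) collapses to x3 ⋄ x1 ⋄ x2


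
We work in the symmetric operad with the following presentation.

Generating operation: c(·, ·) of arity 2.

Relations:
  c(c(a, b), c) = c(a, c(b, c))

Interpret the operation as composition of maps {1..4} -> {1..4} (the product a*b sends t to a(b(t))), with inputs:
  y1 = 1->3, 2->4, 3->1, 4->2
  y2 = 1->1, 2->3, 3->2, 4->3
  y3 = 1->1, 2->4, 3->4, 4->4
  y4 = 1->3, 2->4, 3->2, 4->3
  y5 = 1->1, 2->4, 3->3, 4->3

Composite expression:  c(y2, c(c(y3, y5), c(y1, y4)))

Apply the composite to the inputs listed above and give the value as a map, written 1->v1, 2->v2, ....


1->1, 2->3, 3->3, 4->1

c(y3, y5) = 1->1, 2->4, 3->4, 4->4
c(y1, y4) = 1->1, 2->2, 3->4, 4->1
c(c(y3, y5), c(y1, y4)) = 1->1, 2->4, 3->4, 4->1
c(y2, c(c(y3, y5), c(y1, y4))) = 1->1, 2->3, 3->3, 4->1


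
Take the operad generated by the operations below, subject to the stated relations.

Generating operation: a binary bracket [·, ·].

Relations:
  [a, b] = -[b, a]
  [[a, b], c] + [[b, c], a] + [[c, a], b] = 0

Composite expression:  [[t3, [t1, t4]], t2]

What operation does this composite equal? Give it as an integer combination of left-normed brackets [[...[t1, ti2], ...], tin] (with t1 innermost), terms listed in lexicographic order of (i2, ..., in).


-[[[t1, t4], t3], t2]

In the tensor algebra, words opening t1 carry the t1-anchored form.
Composite bracket: [[t3, [t1, t4]], t2]
The bracket unfolds into 8 signed words via [a, b] = ab - ba (2^3 = 8).
The t1-initial words carry the normal form:
  t1t4t3t2 (sign -1) contributes -[[[t1, t4], t3], t2]


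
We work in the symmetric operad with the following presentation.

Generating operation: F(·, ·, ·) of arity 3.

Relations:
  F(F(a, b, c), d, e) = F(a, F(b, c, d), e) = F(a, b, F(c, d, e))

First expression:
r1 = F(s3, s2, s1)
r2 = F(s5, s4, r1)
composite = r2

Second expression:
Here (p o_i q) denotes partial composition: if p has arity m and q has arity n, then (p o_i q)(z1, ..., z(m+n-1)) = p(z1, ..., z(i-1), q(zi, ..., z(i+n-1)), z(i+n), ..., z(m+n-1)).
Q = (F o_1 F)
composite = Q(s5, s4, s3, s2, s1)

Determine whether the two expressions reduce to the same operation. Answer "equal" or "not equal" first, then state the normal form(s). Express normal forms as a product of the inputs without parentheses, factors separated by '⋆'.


equal: each reduces to s5 ⋆ s4 ⋆ s3 ⋆ s2 ⋆ s1


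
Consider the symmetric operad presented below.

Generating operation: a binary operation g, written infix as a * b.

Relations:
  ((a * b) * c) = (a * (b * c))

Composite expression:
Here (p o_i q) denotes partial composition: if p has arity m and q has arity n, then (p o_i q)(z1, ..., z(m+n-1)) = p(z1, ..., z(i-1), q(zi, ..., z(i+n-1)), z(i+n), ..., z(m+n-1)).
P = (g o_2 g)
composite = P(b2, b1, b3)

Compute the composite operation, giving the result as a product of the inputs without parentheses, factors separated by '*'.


b2 * b1 * b3

Key point: g is associative — brackets drop, the b-order remains.
(b1 * b3) spells out as b1 * b3
(b2 * (b1 * b3)) spells out as b2 * b1 * b3


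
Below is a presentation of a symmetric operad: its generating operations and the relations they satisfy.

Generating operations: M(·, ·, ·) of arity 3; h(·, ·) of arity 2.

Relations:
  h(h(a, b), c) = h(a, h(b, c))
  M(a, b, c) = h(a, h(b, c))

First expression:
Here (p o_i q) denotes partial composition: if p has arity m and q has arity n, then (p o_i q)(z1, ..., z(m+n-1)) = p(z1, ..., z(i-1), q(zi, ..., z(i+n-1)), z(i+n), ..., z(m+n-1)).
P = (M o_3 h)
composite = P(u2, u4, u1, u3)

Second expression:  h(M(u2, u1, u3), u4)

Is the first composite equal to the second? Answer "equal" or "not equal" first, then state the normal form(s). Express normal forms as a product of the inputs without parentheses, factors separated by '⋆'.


The first expression reduces to u2 ⋆ u4 ⋆ u1 ⋆ u3
The second expression reduces to u2 ⋆ u1 ⋆ u3 ⋆ u4
The normal forms differ: not equal.

not equal — first u2 ⋆ u4 ⋆ u1 ⋆ u3, second u2 ⋆ u1 ⋆ u3 ⋆ u4


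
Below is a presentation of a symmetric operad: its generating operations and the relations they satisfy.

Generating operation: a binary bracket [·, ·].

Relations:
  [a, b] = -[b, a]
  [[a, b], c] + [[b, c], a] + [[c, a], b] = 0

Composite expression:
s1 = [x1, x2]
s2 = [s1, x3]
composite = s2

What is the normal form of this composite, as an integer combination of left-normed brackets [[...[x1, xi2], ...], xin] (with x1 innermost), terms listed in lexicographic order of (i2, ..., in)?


[[x1, x2], x3]

A multilinear Lie element is pinned by x1-initial words (x1 innermost).
Composite bracket: [[x1, x2], x3]
Full expansion: 4 signed words from ab - ba (2^2 = 4).
Only words starting with x1 matter:
  word x1x2x3 has sign +1, contributing +[[x1, x2], x3]


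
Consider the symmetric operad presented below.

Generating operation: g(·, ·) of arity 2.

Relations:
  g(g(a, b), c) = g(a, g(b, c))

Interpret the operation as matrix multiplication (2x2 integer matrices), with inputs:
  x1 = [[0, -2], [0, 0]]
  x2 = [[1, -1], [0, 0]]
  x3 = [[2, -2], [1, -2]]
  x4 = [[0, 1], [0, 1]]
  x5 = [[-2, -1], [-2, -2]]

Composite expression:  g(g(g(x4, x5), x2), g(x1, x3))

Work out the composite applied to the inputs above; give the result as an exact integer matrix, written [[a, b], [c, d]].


[[4, -8], [4, -8]]

g(x4, x5) = [[-2, -2], [-2, -2]]
g(g(x4, x5), x2) = [[-2, 2], [-2, 2]]
g(x1, x3) = [[-2, 4], [0, 0]]
g(g(g(x4, x5), x2), g(x1, x3)) = [[4, -8], [4, -8]]


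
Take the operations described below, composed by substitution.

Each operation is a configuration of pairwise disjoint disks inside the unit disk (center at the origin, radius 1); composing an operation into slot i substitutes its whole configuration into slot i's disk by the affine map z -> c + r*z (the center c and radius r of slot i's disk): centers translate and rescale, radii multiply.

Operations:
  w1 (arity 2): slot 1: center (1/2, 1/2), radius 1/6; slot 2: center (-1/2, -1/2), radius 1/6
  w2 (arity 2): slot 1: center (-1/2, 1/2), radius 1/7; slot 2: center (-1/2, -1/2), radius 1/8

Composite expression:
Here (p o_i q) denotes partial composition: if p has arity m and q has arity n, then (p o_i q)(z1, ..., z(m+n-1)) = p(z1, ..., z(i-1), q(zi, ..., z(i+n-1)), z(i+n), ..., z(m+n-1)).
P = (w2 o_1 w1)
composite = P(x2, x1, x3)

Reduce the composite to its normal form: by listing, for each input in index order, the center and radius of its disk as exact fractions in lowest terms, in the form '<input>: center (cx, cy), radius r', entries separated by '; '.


x1: center (-4/7, 3/7), radius 1/42; x2: center (-3/7, 4/7), radius 1/42; x3: center (-1/2, -1/2), radius 1/8

Each x-disk chains the slot maps above it in w2; radii multiply.
x2 passes through 2 substitutions, ending at center (-3/7, 4/7), radius 1/42
x1 passes through 2 substitutions, ending at center (-4/7, 3/7), radius 1/42
x3 passes through 1 substitution, ending at center (-1/2, -1/2), radius 1/8


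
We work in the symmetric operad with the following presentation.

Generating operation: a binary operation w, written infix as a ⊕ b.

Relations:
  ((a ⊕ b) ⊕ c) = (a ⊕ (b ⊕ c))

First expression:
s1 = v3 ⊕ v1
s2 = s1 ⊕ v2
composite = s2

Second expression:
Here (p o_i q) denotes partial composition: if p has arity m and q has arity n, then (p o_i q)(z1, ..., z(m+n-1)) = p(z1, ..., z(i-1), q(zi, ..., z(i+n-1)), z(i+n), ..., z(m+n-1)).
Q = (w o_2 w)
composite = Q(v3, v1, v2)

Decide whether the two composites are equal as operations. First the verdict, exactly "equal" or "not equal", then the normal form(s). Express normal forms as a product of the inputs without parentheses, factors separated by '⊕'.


equal; the common form is v3 ⊕ v1 ⊕ v2

Reducing the first expression gives v3 ⊕ v1 ⊕ v2
Reducing the second expression gives v3 ⊕ v1 ⊕ v2
The normal forms match — equal.


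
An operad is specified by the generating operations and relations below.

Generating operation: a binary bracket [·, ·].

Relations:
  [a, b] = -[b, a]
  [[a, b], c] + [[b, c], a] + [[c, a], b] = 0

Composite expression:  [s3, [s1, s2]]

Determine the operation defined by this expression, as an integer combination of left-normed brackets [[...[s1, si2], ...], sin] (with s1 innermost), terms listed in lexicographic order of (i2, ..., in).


Antisymmetry and Jacobi reduce to s1-anchored left-normed brackets.
Composite bracket: [s3, [s1, s2]]
Under [a, b] = ab - ba we get 4 signed associative words (2^2 = 4).
Only words starting with s1 matter:
  word s1s2s3 has sign -1, contributing -[[s1, s2], s3]

-[[s1, s2], s3]


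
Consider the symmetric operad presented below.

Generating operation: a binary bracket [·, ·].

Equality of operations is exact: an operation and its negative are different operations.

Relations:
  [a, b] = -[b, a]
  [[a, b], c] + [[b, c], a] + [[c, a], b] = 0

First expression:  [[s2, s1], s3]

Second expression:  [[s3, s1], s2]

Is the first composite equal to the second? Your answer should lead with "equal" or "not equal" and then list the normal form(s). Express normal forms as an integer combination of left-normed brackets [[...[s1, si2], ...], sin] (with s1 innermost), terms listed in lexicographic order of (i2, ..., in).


The first composite normalizes to -[[s1, s2], s3]
The second composite normalizes to -[[s1, s3], s2]
Distinct normal forms: not equal.

not equal; first: -[[s1, s2], s3]; second: -[[s1, s3], s2]


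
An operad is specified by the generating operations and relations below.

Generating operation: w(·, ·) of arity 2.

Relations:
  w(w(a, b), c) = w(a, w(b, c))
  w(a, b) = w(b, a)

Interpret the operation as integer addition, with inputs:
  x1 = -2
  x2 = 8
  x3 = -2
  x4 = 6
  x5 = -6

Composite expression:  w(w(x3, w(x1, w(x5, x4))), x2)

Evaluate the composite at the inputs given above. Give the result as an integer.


4

w(x5, x4) = 0
w(x1, w(x5, x4)) = -2
w(x3, w(x1, w(x5, x4))) = -4
w(w(x3, w(x1, w(x5, x4))), x2) = 4


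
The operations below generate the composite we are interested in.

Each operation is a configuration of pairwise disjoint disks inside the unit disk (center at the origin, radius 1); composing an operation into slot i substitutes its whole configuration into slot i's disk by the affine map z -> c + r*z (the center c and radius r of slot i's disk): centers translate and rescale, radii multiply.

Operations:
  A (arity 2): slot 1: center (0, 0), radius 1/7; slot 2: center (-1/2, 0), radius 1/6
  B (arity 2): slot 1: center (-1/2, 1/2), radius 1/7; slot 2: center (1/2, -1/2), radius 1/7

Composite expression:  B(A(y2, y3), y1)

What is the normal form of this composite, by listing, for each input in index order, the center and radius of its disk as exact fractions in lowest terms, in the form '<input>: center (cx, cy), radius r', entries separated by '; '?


y1: center (1/2, -1/2), radius 1/7; y2: center (-1/2, 1/2), radius 1/49; y3: center (-4/7, 1/2), radius 1/42

Affine substitution under B: radii multiply and y-centers shift.
input y2: applying the 2 nested substitutions gives center (-1/2, 1/2), radius 1/49
input y3: applying the 2 nested substitutions gives center (-4/7, 1/2), radius 1/42
input y1: applying the 1 nested substitution gives center (1/2, -1/2), radius 1/7


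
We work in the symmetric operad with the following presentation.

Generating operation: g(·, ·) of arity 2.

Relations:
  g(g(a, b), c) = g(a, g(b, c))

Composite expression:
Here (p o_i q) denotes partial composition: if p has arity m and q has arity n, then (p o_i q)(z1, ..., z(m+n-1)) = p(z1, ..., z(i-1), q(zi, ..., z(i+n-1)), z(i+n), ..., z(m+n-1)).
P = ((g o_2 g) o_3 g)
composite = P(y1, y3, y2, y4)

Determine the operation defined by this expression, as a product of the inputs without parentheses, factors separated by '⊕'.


y1 ⊕ y3 ⊕ y2 ⊕ y4


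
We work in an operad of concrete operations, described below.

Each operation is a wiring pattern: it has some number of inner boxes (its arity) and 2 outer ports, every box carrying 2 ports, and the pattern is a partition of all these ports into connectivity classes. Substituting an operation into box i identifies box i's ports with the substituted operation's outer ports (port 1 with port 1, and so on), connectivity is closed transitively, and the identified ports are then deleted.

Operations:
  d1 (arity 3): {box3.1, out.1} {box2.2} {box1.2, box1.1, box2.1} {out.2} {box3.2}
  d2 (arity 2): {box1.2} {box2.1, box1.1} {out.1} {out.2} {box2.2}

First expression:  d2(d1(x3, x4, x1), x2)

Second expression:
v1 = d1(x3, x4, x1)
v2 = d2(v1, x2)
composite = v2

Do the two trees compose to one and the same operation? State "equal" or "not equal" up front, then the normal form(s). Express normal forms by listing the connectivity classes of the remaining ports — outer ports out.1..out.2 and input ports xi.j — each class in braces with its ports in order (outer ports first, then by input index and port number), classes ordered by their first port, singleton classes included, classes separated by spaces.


equal: each reduces to {out.1} {out.2} {x1.1, x2.1} {x1.2} {x2.2} {x3.1, x3.2, x4.1} {x4.2}

Reducing the first expression gives {out.1} {out.2} {x1.1, x2.1} {x1.2} {x2.2} {x3.1, x3.2, x4.1} {x4.2}
Reducing the second expression gives {out.1} {out.2} {x1.1, x2.1} {x1.2} {x2.2} {x3.1, x3.2, x4.1} {x4.2}
The forms coincide; equal.


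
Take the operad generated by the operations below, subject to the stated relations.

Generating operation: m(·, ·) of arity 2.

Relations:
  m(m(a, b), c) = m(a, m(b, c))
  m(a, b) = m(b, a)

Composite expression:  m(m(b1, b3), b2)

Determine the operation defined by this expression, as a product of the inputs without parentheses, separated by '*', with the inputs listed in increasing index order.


b1 * b2 * b3

Shape and order are irrelevant to m; the b-input set decides.
m(b1, b3) linearizes to b1 * b3
m(m(b1, b3), b2) linearizes to b1 * b3 * b2
sorting the factors by input index: b1 * b2 * b3


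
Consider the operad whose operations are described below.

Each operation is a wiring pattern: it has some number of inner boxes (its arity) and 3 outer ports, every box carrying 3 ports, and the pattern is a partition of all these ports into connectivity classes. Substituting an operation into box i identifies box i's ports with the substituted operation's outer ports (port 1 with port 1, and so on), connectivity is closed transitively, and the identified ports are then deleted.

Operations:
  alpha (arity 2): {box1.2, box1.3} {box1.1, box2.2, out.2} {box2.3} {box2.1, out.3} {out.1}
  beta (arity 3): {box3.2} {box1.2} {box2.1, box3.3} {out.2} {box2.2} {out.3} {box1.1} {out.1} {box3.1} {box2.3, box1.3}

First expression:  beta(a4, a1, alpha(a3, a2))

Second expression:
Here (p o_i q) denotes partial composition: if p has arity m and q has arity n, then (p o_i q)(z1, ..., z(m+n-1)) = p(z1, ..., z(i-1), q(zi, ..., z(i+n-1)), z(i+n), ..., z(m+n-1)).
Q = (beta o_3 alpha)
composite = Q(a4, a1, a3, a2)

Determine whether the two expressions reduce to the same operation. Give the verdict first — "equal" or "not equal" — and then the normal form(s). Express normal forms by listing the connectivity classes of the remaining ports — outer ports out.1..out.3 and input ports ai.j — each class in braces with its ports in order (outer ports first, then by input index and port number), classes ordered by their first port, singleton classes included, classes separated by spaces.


equal: each reduces to {out.1} {out.2} {out.3} {a1.1, a2.1} {a1.2} {a1.3, a4.3} {a2.2, a3.1} {a2.3} {a3.2, a3.3} {a4.1} {a4.2}

Reducing the first expression gives {out.1} {out.2} {out.3} {a1.1, a2.1} {a1.2} {a1.3, a4.3} {a2.2, a3.1} {a2.3} {a3.2, a3.3} {a4.1} {a4.2}
Reducing the second expression gives {out.1} {out.2} {out.3} {a1.1, a2.1} {a1.2} {a1.3, a4.3} {a2.2, a3.1} {a2.3} {a3.2, a3.3} {a4.1} {a4.2}
Identical normal forms: equal.


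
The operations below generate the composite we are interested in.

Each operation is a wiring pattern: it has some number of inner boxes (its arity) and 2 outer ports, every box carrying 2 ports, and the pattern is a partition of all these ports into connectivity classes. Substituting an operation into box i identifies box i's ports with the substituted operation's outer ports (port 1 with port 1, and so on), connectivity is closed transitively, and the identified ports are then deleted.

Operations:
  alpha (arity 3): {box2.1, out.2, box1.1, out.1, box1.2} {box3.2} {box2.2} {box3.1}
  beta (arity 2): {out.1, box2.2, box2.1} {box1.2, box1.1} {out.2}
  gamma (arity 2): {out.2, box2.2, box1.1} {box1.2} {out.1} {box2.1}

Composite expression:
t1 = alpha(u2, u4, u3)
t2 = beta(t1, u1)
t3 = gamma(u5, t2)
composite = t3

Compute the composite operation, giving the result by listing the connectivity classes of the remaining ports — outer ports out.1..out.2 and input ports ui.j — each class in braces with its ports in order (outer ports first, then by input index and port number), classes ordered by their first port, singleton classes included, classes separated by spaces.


{out.1} {out.2, u5.1} {u1.1, u1.2} {u2.1, u2.2, u4.1} {u3.1} {u3.2} {u4.2} {u5.2}

After gluing at gamma, chains via deleted ports link the u-ports.
through alpha, on inputs (u2, u4, u3): {out.1, out.2, u2.1, u2.2, u4.1} {u3.1} {u3.2} {u4.2} (out.j = stage outer ports)
through beta, on inputs (u2, u4, u3, u1): {out.1, u1.1, u1.2} {out.2} {u2.1, u2.2, u4.1} {u3.1} {u3.2} {u4.2} (out.j = stage outer ports)
through gamma, on inputs (u5, u2, u4, u3, u1): {out.1} {out.2, u5.1} {u1.1, u1.2} {u2.1, u2.2, u4.1} {u3.1} {u3.2} {u4.2} {u5.2} (out.j = stage outer ports)


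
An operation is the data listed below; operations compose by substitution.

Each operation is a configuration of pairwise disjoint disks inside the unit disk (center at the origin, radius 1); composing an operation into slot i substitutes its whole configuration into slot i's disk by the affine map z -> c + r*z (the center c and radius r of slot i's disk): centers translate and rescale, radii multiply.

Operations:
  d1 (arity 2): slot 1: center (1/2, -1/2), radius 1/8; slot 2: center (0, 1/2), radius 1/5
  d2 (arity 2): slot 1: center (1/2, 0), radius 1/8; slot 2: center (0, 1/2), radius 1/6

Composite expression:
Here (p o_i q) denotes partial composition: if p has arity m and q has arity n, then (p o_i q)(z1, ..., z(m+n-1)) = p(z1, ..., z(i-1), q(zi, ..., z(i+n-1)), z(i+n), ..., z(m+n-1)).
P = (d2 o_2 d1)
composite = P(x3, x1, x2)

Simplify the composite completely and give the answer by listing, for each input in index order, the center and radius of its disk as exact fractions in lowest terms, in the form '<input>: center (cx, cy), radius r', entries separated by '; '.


Below d2, radii multiply path by path; the x-disk centers shift.
for x3, the 1-step affine chain lands on center (1/2, 0), radius 1/8
for x1, the 2-step affine chain lands on center (1/12, 5/12), radius 1/48
for x2, the 2-step affine chain lands on center (0, 7/12), radius 1/30

x1: center (1/12, 5/12), radius 1/48; x2: center (0, 7/12), radius 1/30; x3: center (1/2, 0), radius 1/8


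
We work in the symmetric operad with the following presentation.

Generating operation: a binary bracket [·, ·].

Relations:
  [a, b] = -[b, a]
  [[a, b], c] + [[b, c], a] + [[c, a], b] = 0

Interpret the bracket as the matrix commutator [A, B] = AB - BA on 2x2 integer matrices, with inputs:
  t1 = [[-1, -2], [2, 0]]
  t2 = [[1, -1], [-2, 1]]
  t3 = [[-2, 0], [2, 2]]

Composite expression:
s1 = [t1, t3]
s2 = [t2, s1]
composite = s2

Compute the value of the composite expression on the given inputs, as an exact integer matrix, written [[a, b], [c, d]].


[[-10, -8], [16, 10]]


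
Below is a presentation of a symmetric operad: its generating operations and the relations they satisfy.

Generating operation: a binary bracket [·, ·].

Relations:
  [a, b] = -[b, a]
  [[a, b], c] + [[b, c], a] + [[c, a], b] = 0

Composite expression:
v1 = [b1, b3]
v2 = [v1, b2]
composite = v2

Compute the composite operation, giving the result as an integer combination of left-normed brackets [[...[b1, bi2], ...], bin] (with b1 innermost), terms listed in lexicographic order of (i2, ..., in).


[[b1, b3], b2]

In the tensor algebra, words opening b1 carry the b1-anchored form.
Composite bracket: [[b1, b3], b2]
The bracket unfolds into 4 signed words via [a, b] = ab - ba (2^2 = 4).
Coefficients come from the b1-initial words:
  from b1b3b2, sign +1: term +[[b1, b3], b2]


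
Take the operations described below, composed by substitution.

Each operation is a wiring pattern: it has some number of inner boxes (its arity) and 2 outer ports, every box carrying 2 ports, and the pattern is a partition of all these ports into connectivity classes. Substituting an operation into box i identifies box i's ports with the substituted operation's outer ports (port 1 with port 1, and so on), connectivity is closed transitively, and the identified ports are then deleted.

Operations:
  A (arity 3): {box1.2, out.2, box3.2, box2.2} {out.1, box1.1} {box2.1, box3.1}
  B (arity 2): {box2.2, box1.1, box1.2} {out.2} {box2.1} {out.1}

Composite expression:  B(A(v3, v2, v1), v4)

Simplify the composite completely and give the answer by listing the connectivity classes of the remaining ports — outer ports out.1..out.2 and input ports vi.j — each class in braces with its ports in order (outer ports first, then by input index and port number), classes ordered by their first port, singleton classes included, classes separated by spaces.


{out.1} {out.2} {v1.1, v2.1} {v1.2, v2.2, v3.1, v3.2, v4.2} {v4.1}

Substituting into B glues patterns; closure does the rest.
through A, on inputs (v3, v2, v1): {out.1, v3.1} {out.2, v1.2, v2.2, v3.2} {v1.1, v2.1} (out.j = stage outer ports)
through B, on inputs (v3, v2, v1, v4): {out.1} {out.2} {v1.1, v2.1} {v1.2, v2.2, v3.1, v3.2, v4.2} {v4.1} (out.j = stage outer ports)


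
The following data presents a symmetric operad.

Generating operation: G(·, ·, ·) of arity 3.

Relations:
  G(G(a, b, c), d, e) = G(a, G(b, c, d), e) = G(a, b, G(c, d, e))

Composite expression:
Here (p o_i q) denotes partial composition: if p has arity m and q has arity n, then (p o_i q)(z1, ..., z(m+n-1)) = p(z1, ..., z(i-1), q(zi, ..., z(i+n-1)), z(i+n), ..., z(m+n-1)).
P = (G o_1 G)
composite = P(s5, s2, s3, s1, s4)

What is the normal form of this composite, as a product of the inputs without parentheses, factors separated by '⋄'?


Key point: G is associative — brackets drop, the s-order remains.
G(s5, s2, s3) unparenthesizes to s5 ⋄ s2 ⋄ s3
G(G(s5, s2, s3), s1, s4) unparenthesizes to s5 ⋄ s2 ⋄ s3 ⋄ s1 ⋄ s4

s5 ⋄ s2 ⋄ s3 ⋄ s1 ⋄ s4


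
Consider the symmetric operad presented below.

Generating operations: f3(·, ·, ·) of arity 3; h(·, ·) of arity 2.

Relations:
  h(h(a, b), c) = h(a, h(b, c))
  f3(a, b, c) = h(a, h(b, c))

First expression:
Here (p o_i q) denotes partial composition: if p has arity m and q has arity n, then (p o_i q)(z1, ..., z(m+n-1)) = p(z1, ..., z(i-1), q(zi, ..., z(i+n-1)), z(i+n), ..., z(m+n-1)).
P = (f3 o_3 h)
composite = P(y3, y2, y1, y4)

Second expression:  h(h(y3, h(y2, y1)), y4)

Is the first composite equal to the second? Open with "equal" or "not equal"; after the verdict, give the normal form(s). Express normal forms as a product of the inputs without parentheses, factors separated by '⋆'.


equal; the common form is y3 ⋆ y2 ⋆ y1 ⋆ y4


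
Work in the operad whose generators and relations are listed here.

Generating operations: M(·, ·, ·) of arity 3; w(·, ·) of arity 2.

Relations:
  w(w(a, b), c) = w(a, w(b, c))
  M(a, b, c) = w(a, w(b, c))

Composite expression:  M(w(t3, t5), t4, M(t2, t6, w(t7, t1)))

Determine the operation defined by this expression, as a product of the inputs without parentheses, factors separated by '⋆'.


t3 ⋆ t5 ⋆ t4 ⋆ t2 ⋆ t6 ⋆ t7 ⋆ t1

Key point: M is associative — brackets drop, the t-order remains.
w(t3, t5) linearizes to t3 ⋆ t5
w(t7, t1) linearizes to t7 ⋆ t1
M(t2, t6, w(t7, t1)) linearizes to t2 ⋆ t6 ⋆ t7 ⋆ t1
M(w(t3, t5), t4, M(t2, t6, w(t7, t1))) linearizes to t3 ⋆ t5 ⋆ t4 ⋆ t2 ⋆ t6 ⋆ t7 ⋆ t1


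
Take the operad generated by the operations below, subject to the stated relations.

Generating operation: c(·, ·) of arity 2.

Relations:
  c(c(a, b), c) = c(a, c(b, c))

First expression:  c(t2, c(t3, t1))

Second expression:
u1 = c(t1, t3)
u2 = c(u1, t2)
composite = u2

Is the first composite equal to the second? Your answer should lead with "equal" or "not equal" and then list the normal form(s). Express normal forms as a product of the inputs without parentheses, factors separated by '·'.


The first expression reduces to t2 · t3 · t1
The second expression reduces to t1 · t3 · t2
No match — not equal.

not equal; the first gives t2 · t3 · t1 and the second t1 · t3 · t2


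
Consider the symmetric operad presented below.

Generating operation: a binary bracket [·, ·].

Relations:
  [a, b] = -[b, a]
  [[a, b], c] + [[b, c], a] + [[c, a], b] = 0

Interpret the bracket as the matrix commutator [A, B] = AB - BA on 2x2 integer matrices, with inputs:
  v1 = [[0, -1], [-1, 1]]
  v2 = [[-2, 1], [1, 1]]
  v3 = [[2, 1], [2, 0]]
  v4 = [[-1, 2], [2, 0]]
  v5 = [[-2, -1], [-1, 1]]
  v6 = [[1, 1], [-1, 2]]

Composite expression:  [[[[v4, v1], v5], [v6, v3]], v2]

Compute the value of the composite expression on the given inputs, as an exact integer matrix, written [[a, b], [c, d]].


[[-72, 0], [-216, 72]]

[v4, v1] = [[0, 3], [-3, 0]]
[[v4, v1], v5] = [[-6, 9], [9, 6]]
[v6, v3] = [[3, -3], [0, -3]]
[[[v4, v1], v5], [v6, v3]] = [[27, -18], [54, -27]]
[[[[v4, v1], v5], [v6, v3]], v2] = [[-72, 0], [-216, 72]]


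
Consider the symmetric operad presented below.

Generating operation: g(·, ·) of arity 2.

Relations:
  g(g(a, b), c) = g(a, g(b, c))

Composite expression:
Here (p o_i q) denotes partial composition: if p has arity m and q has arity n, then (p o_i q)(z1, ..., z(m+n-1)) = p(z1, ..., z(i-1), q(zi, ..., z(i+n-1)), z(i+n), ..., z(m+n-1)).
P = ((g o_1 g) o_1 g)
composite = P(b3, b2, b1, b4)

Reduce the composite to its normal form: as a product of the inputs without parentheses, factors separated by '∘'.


b3 ∘ b2 ∘ b1 ∘ b4

All parenthesizations of g agree; list the b-inputs left to right.
g(b3, b2) unparenthesizes to b3 ∘ b2
g(g(b3, b2), b1) unparenthesizes to b3 ∘ b2 ∘ b1
g(g(g(b3, b2), b1), b4) unparenthesizes to b3 ∘ b2 ∘ b1 ∘ b4


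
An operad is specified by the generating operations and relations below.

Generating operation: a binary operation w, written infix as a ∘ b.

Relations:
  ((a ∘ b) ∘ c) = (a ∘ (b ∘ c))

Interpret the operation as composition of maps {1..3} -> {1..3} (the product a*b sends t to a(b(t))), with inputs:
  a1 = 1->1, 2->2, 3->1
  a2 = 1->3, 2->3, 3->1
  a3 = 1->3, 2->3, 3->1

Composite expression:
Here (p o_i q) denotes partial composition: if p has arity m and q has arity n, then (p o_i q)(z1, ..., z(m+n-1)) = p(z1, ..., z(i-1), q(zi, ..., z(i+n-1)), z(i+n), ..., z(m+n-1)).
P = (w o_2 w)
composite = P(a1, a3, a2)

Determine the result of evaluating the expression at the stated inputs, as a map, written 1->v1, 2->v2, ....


(a3 ∘ a2) = 1->1, 2->1, 3->3
(a1 ∘ (a3 ∘ a2)) = 1->1, 2->1, 3->1

1->1, 2->1, 3->1


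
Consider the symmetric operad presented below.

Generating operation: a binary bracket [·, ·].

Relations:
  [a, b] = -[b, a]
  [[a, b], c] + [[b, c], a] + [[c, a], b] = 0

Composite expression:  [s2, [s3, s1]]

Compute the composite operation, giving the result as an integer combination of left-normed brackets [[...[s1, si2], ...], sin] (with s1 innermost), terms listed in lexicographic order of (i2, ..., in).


[[s1, s3], s2]


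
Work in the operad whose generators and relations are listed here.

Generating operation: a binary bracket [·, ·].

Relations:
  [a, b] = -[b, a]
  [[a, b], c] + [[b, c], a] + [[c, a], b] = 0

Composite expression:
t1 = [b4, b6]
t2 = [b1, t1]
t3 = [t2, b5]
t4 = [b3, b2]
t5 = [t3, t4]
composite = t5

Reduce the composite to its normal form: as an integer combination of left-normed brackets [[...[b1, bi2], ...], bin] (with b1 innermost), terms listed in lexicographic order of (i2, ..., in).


-[[[[[b1, b4], b6], b5], b2], b3] + [[[[[b1, b4], b6], b5], b3], b2] + [[[[[b1, b6], b4], b5], b2], b3] - [[[[[b1, b6], b4], b5], b3], b2]

Antisymmetry and Jacobi reduce to b1-anchored left-normed brackets.
Composite bracket: [[[b1, [b4, b6]], b5], [b3, b2]]
Applying ab - ba throughout gives 32 signed words (2^5 = 32).
Collect the words opening with b1:
  sign of b1b4b6b5b2b3 is -1, so it contributes -[[[[[b1, b4], b6], b5], b2], b3]
  sign of b1b4b6b5b3b2 is +1, so it contributes +[[[[[b1, b4], b6], b5], b3], b2]
  sign of b1b6b4b5b2b3 is +1, so it contributes +[[[[[b1, b6], b4], b5], b2], b3]
  sign of b1b6b4b5b3b2 is -1, so it contributes -[[[[[b1, b6], b4], b5], b3], b2]


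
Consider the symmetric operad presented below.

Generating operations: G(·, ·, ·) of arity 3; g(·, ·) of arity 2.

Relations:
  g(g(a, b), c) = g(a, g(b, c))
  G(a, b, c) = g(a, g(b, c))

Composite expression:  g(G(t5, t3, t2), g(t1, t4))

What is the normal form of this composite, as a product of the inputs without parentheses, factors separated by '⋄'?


t5 ⋄ t3 ⋄ t2 ⋄ t1 ⋄ t4

All parenthesizations of g agree; list the t-inputs left to right.
G(t5, t3, t2) unparenthesizes to t5 ⋄ t3 ⋄ t2
g(t1, t4) unparenthesizes to t1 ⋄ t4
g(G(t5, t3, t2), g(t1, t4)) unparenthesizes to t5 ⋄ t3 ⋄ t2 ⋄ t1 ⋄ t4


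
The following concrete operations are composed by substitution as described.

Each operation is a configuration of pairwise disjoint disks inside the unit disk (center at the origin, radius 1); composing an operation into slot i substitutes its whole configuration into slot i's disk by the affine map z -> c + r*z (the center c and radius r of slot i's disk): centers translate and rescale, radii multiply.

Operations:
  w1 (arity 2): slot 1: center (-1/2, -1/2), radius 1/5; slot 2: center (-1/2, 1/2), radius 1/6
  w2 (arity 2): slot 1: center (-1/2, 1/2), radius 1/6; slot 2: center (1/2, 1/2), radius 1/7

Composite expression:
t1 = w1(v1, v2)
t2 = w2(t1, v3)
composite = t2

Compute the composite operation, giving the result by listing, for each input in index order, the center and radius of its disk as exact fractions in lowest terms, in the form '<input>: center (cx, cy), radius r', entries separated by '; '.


v1: center (-7/12, 5/12), radius 1/30; v2: center (-7/12, 7/12), radius 1/36; v3: center (1/2, 1/2), radius 1/7
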